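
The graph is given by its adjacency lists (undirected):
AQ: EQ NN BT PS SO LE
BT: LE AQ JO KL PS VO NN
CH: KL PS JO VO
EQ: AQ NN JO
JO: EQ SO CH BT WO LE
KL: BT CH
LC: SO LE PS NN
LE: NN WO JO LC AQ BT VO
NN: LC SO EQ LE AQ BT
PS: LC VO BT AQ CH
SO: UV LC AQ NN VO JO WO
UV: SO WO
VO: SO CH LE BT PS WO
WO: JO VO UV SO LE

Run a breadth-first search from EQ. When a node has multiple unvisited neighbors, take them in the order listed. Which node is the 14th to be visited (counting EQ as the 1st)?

Visit EQ; enqueue AQ, NN, JO → queue [AQ, NN, JO]
Visit AQ; enqueue BT, PS, SO, LE → queue [NN, JO, BT, PS, SO, LE]
Visit NN; enqueue LC → queue [JO, BT, PS, SO, LE, LC]
Visit JO; enqueue CH, WO → queue [BT, PS, SO, LE, LC, CH, WO]
Visit BT; enqueue KL, VO → queue [PS, SO, LE, LC, CH, WO, KL, VO]
Visit PS → queue [SO, LE, LC, CH, WO, KL, VO]
Visit SO; enqueue UV → queue [LE, LC, CH, WO, KL, VO, UV]
Visit LE → queue [LC, CH, WO, KL, VO, UV]
Visit LC → queue [CH, WO, KL, VO, UV]
Visit CH → queue [WO, KL, VO, UV]
Visit WO → queue [KL, VO, UV]
Visit KL → queue [VO, UV]
Visit VO → queue [UV]
Visit UV → queue []

Visit order: EQ, AQ, NN, JO, BT, PS, SO, LE, LC, CH, WO, KL, VO, UV

UV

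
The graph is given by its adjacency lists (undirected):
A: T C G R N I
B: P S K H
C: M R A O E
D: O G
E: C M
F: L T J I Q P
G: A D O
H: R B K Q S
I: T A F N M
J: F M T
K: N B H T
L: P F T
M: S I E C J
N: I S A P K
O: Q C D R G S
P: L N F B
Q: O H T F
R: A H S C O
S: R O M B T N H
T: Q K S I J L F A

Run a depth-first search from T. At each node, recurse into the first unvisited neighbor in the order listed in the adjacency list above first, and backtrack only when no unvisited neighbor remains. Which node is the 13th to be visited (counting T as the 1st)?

F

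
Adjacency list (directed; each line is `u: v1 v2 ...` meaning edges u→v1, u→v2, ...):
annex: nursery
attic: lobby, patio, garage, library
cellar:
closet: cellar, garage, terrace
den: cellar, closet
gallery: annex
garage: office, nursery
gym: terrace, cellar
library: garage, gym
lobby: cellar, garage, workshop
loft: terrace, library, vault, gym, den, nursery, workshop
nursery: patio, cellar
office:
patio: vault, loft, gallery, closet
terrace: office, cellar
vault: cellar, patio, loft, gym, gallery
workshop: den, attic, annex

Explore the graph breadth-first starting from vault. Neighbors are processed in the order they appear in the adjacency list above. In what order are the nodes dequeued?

Visit vault; enqueue cellar, patio, loft, gym, gallery → queue [cellar, patio, loft, gym, gallery]
Visit cellar → queue [patio, loft, gym, gallery]
Visit patio; enqueue closet → queue [loft, gym, gallery, closet]
Visit loft; enqueue terrace, library, den, nursery, workshop → queue [gym, gallery, closet, terrace, library, den, nursery, workshop]
Visit gym → queue [gallery, closet, terrace, library, den, nursery, workshop]
Visit gallery; enqueue annex → queue [closet, terrace, library, den, nursery, workshop, annex]
Visit closet; enqueue garage → queue [terrace, library, den, nursery, workshop, annex, garage]
Visit terrace; enqueue office → queue [library, den, nursery, workshop, annex, garage, office]
Visit library → queue [den, nursery, workshop, annex, garage, office]
Visit den → queue [nursery, workshop, annex, garage, office]
Visit nursery → queue [workshop, annex, garage, office]
Visit workshop; enqueue attic → queue [annex, garage, office, attic]
Visit annex → queue [garage, office, attic]
Visit garage → queue [office, attic]
Visit office → queue [attic]
Visit attic; enqueue lobby → queue [lobby]
Visit lobby → queue []

vault cellar patio loft gym gallery closet terrace library den nursery workshop annex garage office attic lobby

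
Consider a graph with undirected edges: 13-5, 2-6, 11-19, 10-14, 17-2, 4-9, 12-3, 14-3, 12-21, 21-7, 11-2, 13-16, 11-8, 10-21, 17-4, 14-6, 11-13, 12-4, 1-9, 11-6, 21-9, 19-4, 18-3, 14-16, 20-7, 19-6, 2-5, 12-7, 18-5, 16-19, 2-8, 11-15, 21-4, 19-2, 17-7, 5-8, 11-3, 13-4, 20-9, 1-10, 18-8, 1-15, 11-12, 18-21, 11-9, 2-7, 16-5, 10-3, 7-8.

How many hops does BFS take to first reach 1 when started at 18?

3

Level 0: 18
Level 1: 3, 5, 8, 21
Level 2: 2, 4, 7, 9, 10, 11, 12, 13, 14, 16
Level 3: 1, 6, 15, 17, 19, 20
1 first appears at level 3.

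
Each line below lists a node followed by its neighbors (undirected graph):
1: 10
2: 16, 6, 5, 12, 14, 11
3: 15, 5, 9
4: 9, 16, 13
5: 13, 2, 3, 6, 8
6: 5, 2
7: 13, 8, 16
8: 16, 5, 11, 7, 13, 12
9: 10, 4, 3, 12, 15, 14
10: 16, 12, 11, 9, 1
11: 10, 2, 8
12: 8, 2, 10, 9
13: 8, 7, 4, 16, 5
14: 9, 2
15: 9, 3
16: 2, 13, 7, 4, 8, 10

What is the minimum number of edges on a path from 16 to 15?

Level 0: 16
Level 1: 2, 4, 7, 8, 10, 13
Level 2: 1, 5, 6, 9, 11, 12, 14
Level 3: 3, 15
15 first appears at level 3.

3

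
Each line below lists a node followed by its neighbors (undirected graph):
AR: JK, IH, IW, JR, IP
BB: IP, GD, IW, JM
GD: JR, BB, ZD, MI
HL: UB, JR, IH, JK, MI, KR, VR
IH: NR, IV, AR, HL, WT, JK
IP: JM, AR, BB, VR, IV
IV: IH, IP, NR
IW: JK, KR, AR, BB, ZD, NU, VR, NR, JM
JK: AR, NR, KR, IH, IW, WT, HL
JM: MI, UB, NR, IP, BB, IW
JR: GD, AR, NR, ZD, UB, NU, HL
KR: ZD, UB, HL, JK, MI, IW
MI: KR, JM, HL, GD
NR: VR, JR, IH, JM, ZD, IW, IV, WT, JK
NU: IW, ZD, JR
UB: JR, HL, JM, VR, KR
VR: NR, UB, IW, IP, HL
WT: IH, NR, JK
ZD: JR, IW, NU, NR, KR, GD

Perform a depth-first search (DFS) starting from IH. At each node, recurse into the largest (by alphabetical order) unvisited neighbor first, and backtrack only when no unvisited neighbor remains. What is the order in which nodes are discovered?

Visit IH
IH → WT
WT → NR
NR → ZD
ZD → NU
NU → JR
JR → UB
UB → VR
VR → IW
IW → KR
KR → MI
MI → JM
JM → IP
IP → IV
IP → BB
BB → GD
IP → AR
AR → JK
JK → HL

IH WT NR ZD NU JR UB VR IW KR MI JM IP IV BB GD AR JK HL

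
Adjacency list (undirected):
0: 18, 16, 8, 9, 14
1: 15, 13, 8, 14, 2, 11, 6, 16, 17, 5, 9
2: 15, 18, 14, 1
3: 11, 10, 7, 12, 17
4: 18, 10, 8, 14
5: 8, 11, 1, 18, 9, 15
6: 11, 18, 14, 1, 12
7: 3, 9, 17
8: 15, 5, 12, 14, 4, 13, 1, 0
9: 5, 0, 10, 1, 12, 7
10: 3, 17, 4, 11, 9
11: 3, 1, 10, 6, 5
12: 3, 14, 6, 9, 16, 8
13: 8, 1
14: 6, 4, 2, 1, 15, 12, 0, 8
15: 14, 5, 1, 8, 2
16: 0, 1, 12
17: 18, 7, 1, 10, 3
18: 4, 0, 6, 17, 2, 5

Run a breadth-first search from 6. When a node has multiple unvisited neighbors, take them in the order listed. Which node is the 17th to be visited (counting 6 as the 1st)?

16

Visit 6; enqueue 11, 18, 14, 1, 12 → queue [11, 18, 14, 1, 12]
Visit 11; enqueue 3, 10, 5 → queue [18, 14, 1, 12, 3, 10, 5]
Visit 18; enqueue 4, 0, 17, 2 → queue [14, 1, 12, 3, 10, 5, 4, 0, 17, 2]
Visit 14; enqueue 15, 8 → queue [1, 12, 3, 10, 5, 4, 0, 17, 2, 15, 8]
Visit 1; enqueue 13, 16, 9 → queue [12, 3, 10, 5, 4, 0, 17, 2, 15, 8, 13, 16, 9]
Visit 12 → queue [3, 10, 5, 4, 0, 17, 2, 15, 8, 13, 16, 9]
Visit 3; enqueue 7 → queue [10, 5, 4, 0, 17, 2, 15, 8, 13, 16, 9, 7]
Visit 10 → queue [5, 4, 0, 17, 2, 15, 8, 13, 16, 9, 7]
Visit 5 → queue [4, 0, 17, 2, 15, 8, 13, 16, 9, 7]
Visit 4 → queue [0, 17, 2, 15, 8, 13, 16, 9, 7]
Visit 0 → queue [17, 2, 15, 8, 13, 16, 9, 7]
Visit 17 → queue [2, 15, 8, 13, 16, 9, 7]
Visit 2 → queue [15, 8, 13, 16, 9, 7]
Visit 15 → queue [8, 13, 16, 9, 7]
Visit 8 → queue [13, 16, 9, 7]
Visit 13 → queue [16, 9, 7]
Visit 16 → queue [9, 7]
Visit 9 → queue [7]
Visit 7 → queue []

Visit order: 6, 11, 18, 14, 1, 12, 3, 10, 5, 4, 0, 17, 2, 15, 8, 13, 16, 9, 7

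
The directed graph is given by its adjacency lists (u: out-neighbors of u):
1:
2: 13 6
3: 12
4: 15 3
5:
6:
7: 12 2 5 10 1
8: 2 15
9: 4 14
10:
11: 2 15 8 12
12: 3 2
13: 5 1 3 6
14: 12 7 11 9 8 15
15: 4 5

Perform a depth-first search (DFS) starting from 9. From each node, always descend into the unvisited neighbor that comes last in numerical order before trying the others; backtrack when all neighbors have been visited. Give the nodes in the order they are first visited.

9 → 14 → 15 → 5 → 4 → 3 → 12 → 2 → 13 → 6 → 1 → 11 → 8 → 7 → 10

Visit 9
9 → 14
14 → 15
15 → 5
15 → 4
4 → 3
3 → 12
12 → 2
2 → 13
13 → 6
13 → 1
14 → 11
11 → 8
14 → 7
7 → 10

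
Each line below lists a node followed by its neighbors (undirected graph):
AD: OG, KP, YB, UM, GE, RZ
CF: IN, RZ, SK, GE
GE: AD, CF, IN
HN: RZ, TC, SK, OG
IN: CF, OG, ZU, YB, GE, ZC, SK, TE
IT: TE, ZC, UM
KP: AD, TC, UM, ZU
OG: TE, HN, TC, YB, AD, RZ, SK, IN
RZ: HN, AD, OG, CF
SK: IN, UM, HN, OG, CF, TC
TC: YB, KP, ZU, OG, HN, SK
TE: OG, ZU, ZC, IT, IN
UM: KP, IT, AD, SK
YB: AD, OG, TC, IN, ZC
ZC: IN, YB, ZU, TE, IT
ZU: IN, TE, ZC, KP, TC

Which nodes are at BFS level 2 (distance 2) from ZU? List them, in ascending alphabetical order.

Level 0: ZU
Level 1: IN, KP, TC, TE, ZC
Level 2: AD, CF, GE, HN, IT, OG, SK, UM, YB
Level 3: RZ

AD, CF, GE, HN, IT, OG, SK, UM, YB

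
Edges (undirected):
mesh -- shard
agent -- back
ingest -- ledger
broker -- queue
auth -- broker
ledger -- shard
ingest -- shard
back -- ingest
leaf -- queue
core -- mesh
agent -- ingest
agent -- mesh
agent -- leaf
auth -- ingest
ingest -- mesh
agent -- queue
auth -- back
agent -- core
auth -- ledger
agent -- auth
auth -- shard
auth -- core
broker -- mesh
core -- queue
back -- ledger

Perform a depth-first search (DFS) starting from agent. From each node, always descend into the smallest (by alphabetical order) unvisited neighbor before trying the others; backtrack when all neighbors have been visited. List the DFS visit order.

agent auth back ingest ledger shard mesh broker queue core leaf

Visit agent
agent → auth
auth → back
back → ingest
ingest → ledger
ledger → shard
shard → mesh
mesh → broker
broker → queue
queue → core
queue → leaf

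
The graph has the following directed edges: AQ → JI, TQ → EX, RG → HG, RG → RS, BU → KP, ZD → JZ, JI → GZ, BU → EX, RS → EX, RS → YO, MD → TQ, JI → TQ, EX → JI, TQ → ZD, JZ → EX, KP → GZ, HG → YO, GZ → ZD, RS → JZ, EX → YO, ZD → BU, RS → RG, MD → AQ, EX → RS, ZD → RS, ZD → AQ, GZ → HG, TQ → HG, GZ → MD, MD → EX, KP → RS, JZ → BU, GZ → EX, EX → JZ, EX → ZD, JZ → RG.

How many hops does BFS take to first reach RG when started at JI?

4

Level 0: JI
Level 1: GZ, TQ
Level 2: EX, HG, MD, ZD
Level 3: AQ, BU, JZ, RS, YO
Level 4: KP, RG
RG first appears at level 4.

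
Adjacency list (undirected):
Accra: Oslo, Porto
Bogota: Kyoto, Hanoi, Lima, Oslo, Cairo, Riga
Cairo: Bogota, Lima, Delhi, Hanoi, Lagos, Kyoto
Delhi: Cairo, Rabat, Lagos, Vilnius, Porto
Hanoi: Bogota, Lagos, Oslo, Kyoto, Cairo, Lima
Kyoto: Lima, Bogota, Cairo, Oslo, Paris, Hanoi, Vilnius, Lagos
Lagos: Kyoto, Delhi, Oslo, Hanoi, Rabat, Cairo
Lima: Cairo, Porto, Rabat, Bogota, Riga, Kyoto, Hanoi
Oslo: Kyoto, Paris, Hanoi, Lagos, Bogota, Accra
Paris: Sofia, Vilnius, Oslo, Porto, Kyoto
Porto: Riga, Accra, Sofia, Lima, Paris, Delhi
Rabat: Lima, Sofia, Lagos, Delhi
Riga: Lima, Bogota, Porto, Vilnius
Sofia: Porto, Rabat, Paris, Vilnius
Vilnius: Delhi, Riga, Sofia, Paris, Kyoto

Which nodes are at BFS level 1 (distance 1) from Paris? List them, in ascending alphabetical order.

Level 0: Paris
Level 1: Kyoto, Oslo, Porto, Sofia, Vilnius
Level 2: Accra, Bogota, Cairo, Delhi, Hanoi, Lagos, Lima, Rabat, Riga

Kyoto, Oslo, Porto, Sofia, Vilnius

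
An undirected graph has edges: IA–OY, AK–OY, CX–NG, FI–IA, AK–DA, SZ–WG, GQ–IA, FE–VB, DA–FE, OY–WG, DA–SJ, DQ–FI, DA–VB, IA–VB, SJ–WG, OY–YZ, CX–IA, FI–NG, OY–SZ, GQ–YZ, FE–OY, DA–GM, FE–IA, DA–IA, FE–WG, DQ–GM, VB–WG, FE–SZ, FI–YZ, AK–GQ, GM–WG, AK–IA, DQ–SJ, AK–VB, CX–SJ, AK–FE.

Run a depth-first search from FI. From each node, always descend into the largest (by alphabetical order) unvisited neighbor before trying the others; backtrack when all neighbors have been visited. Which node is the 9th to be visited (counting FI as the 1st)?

FE

Visit FI
FI → YZ
YZ → OY
OY → WG
WG → VB
VB → IA
IA → GQ
GQ → AK
AK → FE
FE → SZ
FE → DA
DA → SJ
SJ → DQ
DQ → GM
SJ → CX
CX → NG

Visit order: FI, YZ, OY, WG, VB, IA, GQ, AK, FE, SZ, DA, SJ, DQ, GM, CX, NG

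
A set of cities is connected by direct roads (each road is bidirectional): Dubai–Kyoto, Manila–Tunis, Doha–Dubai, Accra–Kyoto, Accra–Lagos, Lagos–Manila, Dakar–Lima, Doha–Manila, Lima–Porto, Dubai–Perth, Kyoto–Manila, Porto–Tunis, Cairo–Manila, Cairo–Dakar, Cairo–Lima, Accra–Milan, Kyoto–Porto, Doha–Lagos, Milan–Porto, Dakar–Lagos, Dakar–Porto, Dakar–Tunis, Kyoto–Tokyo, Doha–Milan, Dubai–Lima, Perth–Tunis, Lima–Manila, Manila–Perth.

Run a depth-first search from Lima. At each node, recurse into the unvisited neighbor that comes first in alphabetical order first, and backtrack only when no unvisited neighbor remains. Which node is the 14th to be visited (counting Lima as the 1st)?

Tokyo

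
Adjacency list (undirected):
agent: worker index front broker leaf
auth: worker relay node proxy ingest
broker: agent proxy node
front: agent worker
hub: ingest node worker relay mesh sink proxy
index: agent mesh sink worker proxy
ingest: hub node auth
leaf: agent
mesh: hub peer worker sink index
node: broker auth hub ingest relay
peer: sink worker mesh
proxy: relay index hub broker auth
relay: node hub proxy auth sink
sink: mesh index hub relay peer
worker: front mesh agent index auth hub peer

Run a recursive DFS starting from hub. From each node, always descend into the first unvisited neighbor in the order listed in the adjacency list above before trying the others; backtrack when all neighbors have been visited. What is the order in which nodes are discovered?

hub, ingest, node, broker, agent, worker, front, mesh, peer, sink, index, proxy, relay, auth, leaf

Visit hub
hub → ingest
ingest → node
node → broker
broker → agent
agent → worker
worker → front
worker → mesh
mesh → peer
peer → sink
sink → index
index → proxy
proxy → relay
relay → auth
agent → leaf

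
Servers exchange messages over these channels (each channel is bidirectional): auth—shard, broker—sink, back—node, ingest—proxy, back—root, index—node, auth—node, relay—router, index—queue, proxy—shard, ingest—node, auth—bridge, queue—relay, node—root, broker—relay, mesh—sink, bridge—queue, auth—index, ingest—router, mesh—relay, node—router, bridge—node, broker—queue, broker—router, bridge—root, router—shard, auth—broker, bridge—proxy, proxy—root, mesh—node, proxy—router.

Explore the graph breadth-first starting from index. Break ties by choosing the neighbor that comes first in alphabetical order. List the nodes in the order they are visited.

index → auth → node → queue → bridge → broker → shard → back → ingest → mesh → root → router → relay → proxy → sink

Visit index; enqueue auth, node, queue → queue [auth, node, queue]
Visit auth; enqueue bridge, broker, shard → queue [node, queue, bridge, broker, shard]
Visit node; enqueue back, ingest, mesh, root, router → queue [queue, bridge, broker, shard, back, ingest, mesh, root, router]
Visit queue; enqueue relay → queue [bridge, broker, shard, back, ingest, mesh, root, router, relay]
Visit bridge; enqueue proxy → queue [broker, shard, back, ingest, mesh, root, router, relay, proxy]
Visit broker; enqueue sink → queue [shard, back, ingest, mesh, root, router, relay, proxy, sink]
Visit shard → queue [back, ingest, mesh, root, router, relay, proxy, sink]
Visit back → queue [ingest, mesh, root, router, relay, proxy, sink]
Visit ingest → queue [mesh, root, router, relay, proxy, sink]
Visit mesh → queue [root, router, relay, proxy, sink]
Visit root → queue [router, relay, proxy, sink]
Visit router → queue [relay, proxy, sink]
Visit relay → queue [proxy, sink]
Visit proxy → queue [sink]
Visit sink → queue []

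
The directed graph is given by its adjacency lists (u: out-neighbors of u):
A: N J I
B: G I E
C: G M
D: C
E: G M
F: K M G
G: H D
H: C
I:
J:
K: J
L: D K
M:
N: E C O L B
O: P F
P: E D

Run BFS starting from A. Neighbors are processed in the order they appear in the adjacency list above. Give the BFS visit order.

A, N, J, I, E, C, O, L, B, G, M, P, F, D, K, H

Visit A; enqueue N, J, I → queue [N, J, I]
Visit N; enqueue E, C, O, L, B → queue [J, I, E, C, O, L, B]
Visit J → queue [I, E, C, O, L, B]
Visit I → queue [E, C, O, L, B]
Visit E; enqueue G, M → queue [C, O, L, B, G, M]
Visit C → queue [O, L, B, G, M]
Visit O; enqueue P, F → queue [L, B, G, M, P, F]
Visit L; enqueue D, K → queue [B, G, M, P, F, D, K]
Visit B → queue [G, M, P, F, D, K]
Visit G; enqueue H → queue [M, P, F, D, K, H]
Visit M → queue [P, F, D, K, H]
Visit P → queue [F, D, K, H]
Visit F → queue [D, K, H]
Visit D → queue [K, H]
Visit K → queue [H]
Visit H → queue []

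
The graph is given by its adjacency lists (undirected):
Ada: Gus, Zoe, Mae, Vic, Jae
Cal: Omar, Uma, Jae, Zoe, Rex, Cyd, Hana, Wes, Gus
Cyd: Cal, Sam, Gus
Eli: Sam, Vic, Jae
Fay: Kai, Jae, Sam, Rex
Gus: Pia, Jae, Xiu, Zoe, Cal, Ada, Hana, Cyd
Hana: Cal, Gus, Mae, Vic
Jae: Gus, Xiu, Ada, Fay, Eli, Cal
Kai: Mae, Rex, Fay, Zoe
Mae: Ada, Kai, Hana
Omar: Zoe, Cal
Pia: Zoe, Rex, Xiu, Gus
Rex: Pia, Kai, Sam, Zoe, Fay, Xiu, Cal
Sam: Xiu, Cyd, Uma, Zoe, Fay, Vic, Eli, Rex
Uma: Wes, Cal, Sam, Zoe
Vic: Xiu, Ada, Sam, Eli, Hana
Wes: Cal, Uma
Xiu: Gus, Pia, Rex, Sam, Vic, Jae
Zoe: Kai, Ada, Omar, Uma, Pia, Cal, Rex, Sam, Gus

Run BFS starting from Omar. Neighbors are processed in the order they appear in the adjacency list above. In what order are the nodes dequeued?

Omar, Zoe, Cal, Kai, Ada, Uma, Pia, Rex, Sam, Gus, Jae, Cyd, Hana, Wes, Mae, Fay, Vic, Xiu, Eli

Visit Omar; enqueue Zoe, Cal → queue [Zoe, Cal]
Visit Zoe; enqueue Kai, Ada, Uma, Pia, Rex, Sam, Gus → queue [Cal, Kai, Ada, Uma, Pia, Rex, Sam, Gus]
Visit Cal; enqueue Jae, Cyd, Hana, Wes → queue [Kai, Ada, Uma, Pia, Rex, Sam, Gus, Jae, Cyd, Hana, Wes]
Visit Kai; enqueue Mae, Fay → queue [Ada, Uma, Pia, Rex, Sam, Gus, Jae, Cyd, Hana, Wes, Mae, Fay]
Visit Ada; enqueue Vic → queue [Uma, Pia, Rex, Sam, Gus, Jae, Cyd, Hana, Wes, Mae, Fay, Vic]
Visit Uma → queue [Pia, Rex, Sam, Gus, Jae, Cyd, Hana, Wes, Mae, Fay, Vic]
Visit Pia; enqueue Xiu → queue [Rex, Sam, Gus, Jae, Cyd, Hana, Wes, Mae, Fay, Vic, Xiu]
Visit Rex → queue [Sam, Gus, Jae, Cyd, Hana, Wes, Mae, Fay, Vic, Xiu]
Visit Sam; enqueue Eli → queue [Gus, Jae, Cyd, Hana, Wes, Mae, Fay, Vic, Xiu, Eli]
Visit Gus → queue [Jae, Cyd, Hana, Wes, Mae, Fay, Vic, Xiu, Eli]
Visit Jae → queue [Cyd, Hana, Wes, Mae, Fay, Vic, Xiu, Eli]
Visit Cyd → queue [Hana, Wes, Mae, Fay, Vic, Xiu, Eli]
Visit Hana → queue [Wes, Mae, Fay, Vic, Xiu, Eli]
Visit Wes → queue [Mae, Fay, Vic, Xiu, Eli]
Visit Mae → queue [Fay, Vic, Xiu, Eli]
Visit Fay → queue [Vic, Xiu, Eli]
Visit Vic → queue [Xiu, Eli]
Visit Xiu → queue [Eli]
Visit Eli → queue []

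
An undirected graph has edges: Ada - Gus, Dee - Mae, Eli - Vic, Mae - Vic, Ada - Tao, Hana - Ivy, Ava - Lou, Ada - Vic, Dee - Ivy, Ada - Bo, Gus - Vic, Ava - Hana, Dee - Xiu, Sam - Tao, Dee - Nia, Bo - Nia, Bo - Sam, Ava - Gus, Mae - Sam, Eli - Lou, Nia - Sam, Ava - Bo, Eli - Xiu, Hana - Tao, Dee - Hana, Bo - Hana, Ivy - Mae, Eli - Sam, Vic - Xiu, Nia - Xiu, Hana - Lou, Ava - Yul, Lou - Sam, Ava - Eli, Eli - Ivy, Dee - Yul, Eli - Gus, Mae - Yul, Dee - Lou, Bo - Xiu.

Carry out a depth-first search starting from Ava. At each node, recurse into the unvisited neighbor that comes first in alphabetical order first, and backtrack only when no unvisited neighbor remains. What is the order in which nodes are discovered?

Visit Ava
Ava → Bo
Bo → Ada
Ada → Gus
Gus → Eli
Eli → Ivy
Ivy → Dee
Dee → Hana
Hana → Lou
Lou → Sam
Sam → Mae
Mae → Vic
Vic → Xiu
Xiu → Nia
Mae → Yul
Sam → Tao

Ava, Bo, Ada, Gus, Eli, Ivy, Dee, Hana, Lou, Sam, Mae, Vic, Xiu, Nia, Yul, Tao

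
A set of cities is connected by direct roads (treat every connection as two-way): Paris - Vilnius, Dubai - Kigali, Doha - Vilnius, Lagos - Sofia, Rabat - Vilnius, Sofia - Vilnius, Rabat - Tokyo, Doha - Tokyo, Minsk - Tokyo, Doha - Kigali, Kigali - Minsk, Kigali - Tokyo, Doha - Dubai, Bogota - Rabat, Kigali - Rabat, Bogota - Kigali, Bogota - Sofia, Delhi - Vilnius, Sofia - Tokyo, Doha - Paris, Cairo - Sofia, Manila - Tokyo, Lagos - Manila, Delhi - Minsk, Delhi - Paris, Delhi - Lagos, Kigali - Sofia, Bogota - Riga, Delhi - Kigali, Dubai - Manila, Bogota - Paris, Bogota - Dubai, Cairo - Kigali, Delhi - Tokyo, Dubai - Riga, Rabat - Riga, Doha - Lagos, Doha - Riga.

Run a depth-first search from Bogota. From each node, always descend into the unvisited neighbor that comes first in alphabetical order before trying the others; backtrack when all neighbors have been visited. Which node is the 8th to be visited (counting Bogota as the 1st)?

Delhi

Visit Bogota
Bogota → Dubai
Dubai → Doha
Doha → Kigali
Kigali → Cairo
Cairo → Sofia
Sofia → Lagos
Lagos → Delhi
Delhi → Minsk
Minsk → Tokyo
Tokyo → Manila
Tokyo → Rabat
Rabat → Riga
Rabat → Vilnius
Vilnius → Paris

Visit order: Bogota, Dubai, Doha, Kigali, Cairo, Sofia, Lagos, Delhi, Minsk, Tokyo, Manila, Rabat, Riga, Vilnius, Paris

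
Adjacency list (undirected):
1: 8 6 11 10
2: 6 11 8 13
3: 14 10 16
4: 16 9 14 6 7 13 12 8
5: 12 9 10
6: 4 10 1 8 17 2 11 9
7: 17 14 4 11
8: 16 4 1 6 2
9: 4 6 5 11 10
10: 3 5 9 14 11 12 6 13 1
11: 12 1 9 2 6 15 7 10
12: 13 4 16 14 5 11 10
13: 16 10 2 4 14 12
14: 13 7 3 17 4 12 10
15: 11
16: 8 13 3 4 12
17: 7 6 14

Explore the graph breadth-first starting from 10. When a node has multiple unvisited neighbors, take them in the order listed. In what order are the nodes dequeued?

10, 3, 5, 9, 14, 11, 12, 6, 13, 1, 16, 4, 7, 17, 2, 15, 8

Visit 10; enqueue 3, 5, 9, 14, 11, 12, 6, 13, 1 → queue [3, 5, 9, 14, 11, 12, 6, 13, 1]
Visit 3; enqueue 16 → queue [5, 9, 14, 11, 12, 6, 13, 1, 16]
Visit 5 → queue [9, 14, 11, 12, 6, 13, 1, 16]
Visit 9; enqueue 4 → queue [14, 11, 12, 6, 13, 1, 16, 4]
Visit 14; enqueue 7, 17 → queue [11, 12, 6, 13, 1, 16, 4, 7, 17]
Visit 11; enqueue 2, 15 → queue [12, 6, 13, 1, 16, 4, 7, 17, 2, 15]
Visit 12 → queue [6, 13, 1, 16, 4, 7, 17, 2, 15]
Visit 6; enqueue 8 → queue [13, 1, 16, 4, 7, 17, 2, 15, 8]
Visit 13 → queue [1, 16, 4, 7, 17, 2, 15, 8]
Visit 1 → queue [16, 4, 7, 17, 2, 15, 8]
Visit 16 → queue [4, 7, 17, 2, 15, 8]
Visit 4 → queue [7, 17, 2, 15, 8]
Visit 7 → queue [17, 2, 15, 8]
Visit 17 → queue [2, 15, 8]
Visit 2 → queue [15, 8]
Visit 15 → queue [8]
Visit 8 → queue []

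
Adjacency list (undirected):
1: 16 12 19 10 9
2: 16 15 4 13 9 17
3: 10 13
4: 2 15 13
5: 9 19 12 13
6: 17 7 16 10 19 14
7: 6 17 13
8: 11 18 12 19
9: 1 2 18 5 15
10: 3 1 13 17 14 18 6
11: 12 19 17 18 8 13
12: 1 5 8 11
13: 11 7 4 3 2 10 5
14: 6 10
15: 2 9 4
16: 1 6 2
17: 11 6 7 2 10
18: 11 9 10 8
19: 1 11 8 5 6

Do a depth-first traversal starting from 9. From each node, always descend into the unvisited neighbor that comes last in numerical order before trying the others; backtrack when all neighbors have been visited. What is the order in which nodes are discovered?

9 -> 18 -> 11 -> 19 -> 8 -> 12 -> 5 -> 13 -> 10 -> 17 -> 7 -> 6 -> 16 -> 2 -> 15 -> 4 -> 1 -> 14 -> 3

Visit 9
9 → 18
18 → 11
11 → 19
19 → 8
8 → 12
12 → 5
5 → 13
13 → 10
10 → 17
17 → 7
7 → 6
6 → 16
16 → 2
2 → 15
15 → 4
16 → 1
6 → 14
10 → 3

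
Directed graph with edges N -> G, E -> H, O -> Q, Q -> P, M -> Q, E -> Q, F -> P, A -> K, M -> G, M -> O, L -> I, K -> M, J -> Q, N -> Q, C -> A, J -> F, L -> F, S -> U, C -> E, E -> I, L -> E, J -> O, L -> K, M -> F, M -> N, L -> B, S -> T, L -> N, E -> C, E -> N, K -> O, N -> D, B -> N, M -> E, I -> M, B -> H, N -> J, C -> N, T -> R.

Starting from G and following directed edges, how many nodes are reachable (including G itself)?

1

BFS from G visits: G
Reachable nodes: 1 of 21 total.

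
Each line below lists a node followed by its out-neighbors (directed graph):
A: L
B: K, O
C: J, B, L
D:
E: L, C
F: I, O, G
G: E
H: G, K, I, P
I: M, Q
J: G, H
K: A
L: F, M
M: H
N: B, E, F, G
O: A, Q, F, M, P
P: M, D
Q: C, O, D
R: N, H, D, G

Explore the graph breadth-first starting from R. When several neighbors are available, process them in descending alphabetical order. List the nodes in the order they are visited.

R → N → H → G → D → F → E → B → P → K → I → O → L → C → M → A → Q → J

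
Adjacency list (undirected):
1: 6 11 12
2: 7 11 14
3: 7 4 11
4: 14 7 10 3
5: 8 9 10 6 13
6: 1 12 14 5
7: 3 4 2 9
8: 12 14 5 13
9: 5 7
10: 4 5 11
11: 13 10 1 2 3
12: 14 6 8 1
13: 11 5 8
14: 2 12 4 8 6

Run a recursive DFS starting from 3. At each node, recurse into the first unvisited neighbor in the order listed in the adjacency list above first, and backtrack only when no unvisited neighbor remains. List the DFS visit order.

3, 7, 4, 14, 2, 11, 13, 5, 8, 12, 6, 1, 9, 10

Visit 3
3 → 7
7 → 4
4 → 14
14 → 2
2 → 11
11 → 13
13 → 5
5 → 8
8 → 12
12 → 6
6 → 1
5 → 9
5 → 10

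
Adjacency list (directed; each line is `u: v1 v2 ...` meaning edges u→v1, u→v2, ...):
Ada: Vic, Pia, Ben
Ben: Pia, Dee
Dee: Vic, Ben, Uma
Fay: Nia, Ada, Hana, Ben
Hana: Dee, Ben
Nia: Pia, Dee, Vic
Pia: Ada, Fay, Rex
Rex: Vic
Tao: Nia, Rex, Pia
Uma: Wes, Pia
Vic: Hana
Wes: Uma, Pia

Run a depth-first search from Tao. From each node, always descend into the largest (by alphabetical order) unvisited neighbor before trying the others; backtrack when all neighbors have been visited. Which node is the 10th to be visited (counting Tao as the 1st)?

Visit Tao
Tao → Rex
Rex → Vic
Vic → Hana
Hana → Dee
Dee → Uma
Uma → Wes
Wes → Pia
Pia → Fay
Fay → Nia
Fay → Ben
Fay → Ada

Visit order: Tao, Rex, Vic, Hana, Dee, Uma, Wes, Pia, Fay, Nia, Ben, Ada

Nia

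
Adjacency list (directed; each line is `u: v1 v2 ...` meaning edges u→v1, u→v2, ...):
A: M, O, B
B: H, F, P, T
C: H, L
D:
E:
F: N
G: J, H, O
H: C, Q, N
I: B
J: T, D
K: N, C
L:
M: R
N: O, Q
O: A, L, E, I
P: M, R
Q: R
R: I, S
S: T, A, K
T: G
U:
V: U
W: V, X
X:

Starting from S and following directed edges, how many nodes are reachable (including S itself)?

20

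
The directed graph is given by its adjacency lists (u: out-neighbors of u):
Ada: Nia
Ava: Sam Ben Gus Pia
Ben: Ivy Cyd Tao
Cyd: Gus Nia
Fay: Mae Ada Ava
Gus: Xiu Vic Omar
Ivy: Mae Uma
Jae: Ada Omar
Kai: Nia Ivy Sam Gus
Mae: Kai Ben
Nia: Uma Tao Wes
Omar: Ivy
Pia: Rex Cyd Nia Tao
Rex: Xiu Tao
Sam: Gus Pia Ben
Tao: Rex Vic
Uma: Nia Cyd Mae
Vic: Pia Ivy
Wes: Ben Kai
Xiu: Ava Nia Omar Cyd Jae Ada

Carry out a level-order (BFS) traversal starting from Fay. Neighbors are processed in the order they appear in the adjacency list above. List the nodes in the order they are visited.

Fay -> Mae -> Ada -> Ava -> Kai -> Ben -> Nia -> Sam -> Gus -> Pia -> Ivy -> Cyd -> Tao -> Uma -> Wes -> Xiu -> Vic -> Omar -> Rex -> Jae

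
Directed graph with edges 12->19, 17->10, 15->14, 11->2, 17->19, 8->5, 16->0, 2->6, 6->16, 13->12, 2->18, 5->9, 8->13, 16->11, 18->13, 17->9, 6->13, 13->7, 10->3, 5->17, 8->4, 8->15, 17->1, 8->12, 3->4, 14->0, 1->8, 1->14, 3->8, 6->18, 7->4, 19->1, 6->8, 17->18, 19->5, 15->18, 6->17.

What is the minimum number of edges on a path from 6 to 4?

Level 0: 6
Level 1: 8, 13, 16, 17, 18
Level 2: 0, 1, 4, 5, 7, 9, 10, 11, 12, 15, 19
Level 3: 2, 3, 14
4 first appears at level 2.

2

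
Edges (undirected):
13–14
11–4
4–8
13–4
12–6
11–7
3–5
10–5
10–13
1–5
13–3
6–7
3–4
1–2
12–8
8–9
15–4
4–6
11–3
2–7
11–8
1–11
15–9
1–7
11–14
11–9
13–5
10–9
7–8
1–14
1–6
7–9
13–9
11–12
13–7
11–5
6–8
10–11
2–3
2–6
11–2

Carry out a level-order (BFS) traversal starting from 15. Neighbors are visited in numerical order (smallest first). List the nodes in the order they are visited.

15, 4, 9, 3, 6, 8, 11, 13, 7, 10, 2, 5, 1, 12, 14

Visit 15; enqueue 4, 9 → queue [4, 9]
Visit 4; enqueue 3, 6, 8, 11, 13 → queue [9, 3, 6, 8, 11, 13]
Visit 9; enqueue 7, 10 → queue [3, 6, 8, 11, 13, 7, 10]
Visit 3; enqueue 2, 5 → queue [6, 8, 11, 13, 7, 10, 2, 5]
Visit 6; enqueue 1, 12 → queue [8, 11, 13, 7, 10, 2, 5, 1, 12]
Visit 8 → queue [11, 13, 7, 10, 2, 5, 1, 12]
Visit 11; enqueue 14 → queue [13, 7, 10, 2, 5, 1, 12, 14]
Visit 13 → queue [7, 10, 2, 5, 1, 12, 14]
Visit 7 → queue [10, 2, 5, 1, 12, 14]
Visit 10 → queue [2, 5, 1, 12, 14]
Visit 2 → queue [5, 1, 12, 14]
Visit 5 → queue [1, 12, 14]
Visit 1 → queue [12, 14]
Visit 12 → queue [14]
Visit 14 → queue []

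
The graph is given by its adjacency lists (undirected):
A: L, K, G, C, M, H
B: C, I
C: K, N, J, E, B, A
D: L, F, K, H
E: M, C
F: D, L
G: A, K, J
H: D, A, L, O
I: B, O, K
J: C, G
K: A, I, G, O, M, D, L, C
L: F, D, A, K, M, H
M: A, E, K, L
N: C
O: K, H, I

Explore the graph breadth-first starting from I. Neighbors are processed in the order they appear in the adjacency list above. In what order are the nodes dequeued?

I, B, O, K, C, H, A, G, M, D, L, N, J, E, F

Visit I; enqueue B, O, K → queue [B, O, K]
Visit B; enqueue C → queue [O, K, C]
Visit O; enqueue H → queue [K, C, H]
Visit K; enqueue A, G, M, D, L → queue [C, H, A, G, M, D, L]
Visit C; enqueue N, J, E → queue [H, A, G, M, D, L, N, J, E]
Visit H → queue [A, G, M, D, L, N, J, E]
Visit A → queue [G, M, D, L, N, J, E]
Visit G → queue [M, D, L, N, J, E]
Visit M → queue [D, L, N, J, E]
Visit D; enqueue F → queue [L, N, J, E, F]
Visit L → queue [N, J, E, F]
Visit N → queue [J, E, F]
Visit J → queue [E, F]
Visit E → queue [F]
Visit F → queue []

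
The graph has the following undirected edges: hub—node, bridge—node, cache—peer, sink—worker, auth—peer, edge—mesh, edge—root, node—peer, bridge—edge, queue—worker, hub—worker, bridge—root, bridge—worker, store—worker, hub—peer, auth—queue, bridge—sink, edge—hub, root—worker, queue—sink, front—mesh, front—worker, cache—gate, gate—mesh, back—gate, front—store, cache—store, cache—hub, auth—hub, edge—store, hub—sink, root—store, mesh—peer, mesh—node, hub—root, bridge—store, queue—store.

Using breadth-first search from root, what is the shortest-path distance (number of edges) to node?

Level 0: root
Level 1: bridge, edge, hub, store, worker
Level 2: auth, cache, front, mesh, node, peer, queue, sink
Level 3: gate
Level 4: back
node first appears at level 2.

2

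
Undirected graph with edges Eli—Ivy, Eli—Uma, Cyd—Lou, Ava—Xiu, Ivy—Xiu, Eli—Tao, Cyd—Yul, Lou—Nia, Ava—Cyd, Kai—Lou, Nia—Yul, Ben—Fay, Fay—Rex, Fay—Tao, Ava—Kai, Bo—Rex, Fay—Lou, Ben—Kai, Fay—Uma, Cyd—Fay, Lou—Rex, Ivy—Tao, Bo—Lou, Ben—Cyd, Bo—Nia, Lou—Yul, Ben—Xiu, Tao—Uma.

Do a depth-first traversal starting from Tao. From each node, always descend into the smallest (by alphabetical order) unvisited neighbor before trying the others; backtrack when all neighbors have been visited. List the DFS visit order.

Tao -> Eli -> Ivy -> Xiu -> Ava -> Cyd -> Ben -> Fay -> Lou -> Bo -> Nia -> Yul -> Rex -> Kai -> Uma

Visit Tao
Tao → Eli
Eli → Ivy
Ivy → Xiu
Xiu → Ava
Ava → Cyd
Cyd → Ben
Ben → Fay
Fay → Lou
Lou → Bo
Bo → Nia
Nia → Yul
Bo → Rex
Lou → Kai
Fay → Uma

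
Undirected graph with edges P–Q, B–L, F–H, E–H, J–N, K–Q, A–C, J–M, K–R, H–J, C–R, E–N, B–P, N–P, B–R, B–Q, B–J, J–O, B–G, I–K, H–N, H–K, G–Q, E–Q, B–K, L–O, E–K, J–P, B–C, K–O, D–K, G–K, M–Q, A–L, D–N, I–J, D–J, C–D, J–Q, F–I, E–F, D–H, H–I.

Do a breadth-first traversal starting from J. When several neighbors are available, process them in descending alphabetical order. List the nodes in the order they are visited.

J -> Q -> P -> O -> N -> M -> I -> H -> D -> B -> K -> G -> E -> L -> F -> C -> R -> A

Visit J; enqueue Q, P, O, N, M, I, H, D, B → queue [Q, P, O, N, M, I, H, D, B]
Visit Q; enqueue K, G, E → queue [P, O, N, M, I, H, D, B, K, G, E]
Visit P → queue [O, N, M, I, H, D, B, K, G, E]
Visit O; enqueue L → queue [N, M, I, H, D, B, K, G, E, L]
Visit N → queue [M, I, H, D, B, K, G, E, L]
Visit M → queue [I, H, D, B, K, G, E, L]
Visit I; enqueue F → queue [H, D, B, K, G, E, L, F]
Visit H → queue [D, B, K, G, E, L, F]
Visit D; enqueue C → queue [B, K, G, E, L, F, C]
Visit B; enqueue R → queue [K, G, E, L, F, C, R]
Visit K → queue [G, E, L, F, C, R]
Visit G → queue [E, L, F, C, R]
Visit E → queue [L, F, C, R]
Visit L; enqueue A → queue [F, C, R, A]
Visit F → queue [C, R, A]
Visit C → queue [R, A]
Visit R → queue [A]
Visit A → queue []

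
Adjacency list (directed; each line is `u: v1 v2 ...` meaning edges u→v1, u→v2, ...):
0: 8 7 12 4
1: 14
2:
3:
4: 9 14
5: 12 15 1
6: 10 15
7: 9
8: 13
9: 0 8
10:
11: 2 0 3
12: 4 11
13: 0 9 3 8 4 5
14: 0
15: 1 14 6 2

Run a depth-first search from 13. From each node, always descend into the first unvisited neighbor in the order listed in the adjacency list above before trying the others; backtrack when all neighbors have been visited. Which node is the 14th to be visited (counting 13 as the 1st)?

Visit 13
13 → 0
0 → 8
0 → 7
7 → 9
0 → 12
12 → 4
4 → 14
12 → 11
11 → 2
11 → 3
13 → 5
5 → 15
15 → 1
15 → 6
6 → 10

Visit order: 13, 0, 8, 7, 9, 12, 4, 14, 11, 2, 3, 5, 15, 1, 6, 10

1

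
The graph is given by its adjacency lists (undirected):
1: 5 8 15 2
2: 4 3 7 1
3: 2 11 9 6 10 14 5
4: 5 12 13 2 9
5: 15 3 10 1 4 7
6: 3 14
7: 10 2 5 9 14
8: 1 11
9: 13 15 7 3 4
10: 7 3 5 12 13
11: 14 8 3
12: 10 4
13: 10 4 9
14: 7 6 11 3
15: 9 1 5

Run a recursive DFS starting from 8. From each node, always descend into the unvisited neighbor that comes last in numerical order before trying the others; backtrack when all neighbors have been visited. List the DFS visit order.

Visit 8
8 → 11
11 → 14
14 → 7
7 → 10
10 → 13
13 → 9
9 → 15
15 → 5
5 → 4
4 → 12
4 → 2
2 → 3
3 → 6
2 → 1

8 -> 11 -> 14 -> 7 -> 10 -> 13 -> 9 -> 15 -> 5 -> 4 -> 12 -> 2 -> 3 -> 6 -> 1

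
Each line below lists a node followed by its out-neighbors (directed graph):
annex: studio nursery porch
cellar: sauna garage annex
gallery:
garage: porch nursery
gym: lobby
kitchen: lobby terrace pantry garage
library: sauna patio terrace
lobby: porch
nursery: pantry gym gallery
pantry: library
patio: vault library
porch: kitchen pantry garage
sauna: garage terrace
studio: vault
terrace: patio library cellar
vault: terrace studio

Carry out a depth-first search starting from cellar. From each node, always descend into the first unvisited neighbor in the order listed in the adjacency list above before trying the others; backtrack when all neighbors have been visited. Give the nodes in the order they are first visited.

cellar → sauna → garage → porch → kitchen → lobby → terrace → patio → vault → studio → library → pantry → nursery → gym → gallery → annex

Visit cellar
cellar → sauna
sauna → garage
garage → porch
porch → kitchen
kitchen → lobby
kitchen → terrace
terrace → patio
patio → vault
vault → studio
patio → library
kitchen → pantry
garage → nursery
nursery → gym
nursery → gallery
cellar → annex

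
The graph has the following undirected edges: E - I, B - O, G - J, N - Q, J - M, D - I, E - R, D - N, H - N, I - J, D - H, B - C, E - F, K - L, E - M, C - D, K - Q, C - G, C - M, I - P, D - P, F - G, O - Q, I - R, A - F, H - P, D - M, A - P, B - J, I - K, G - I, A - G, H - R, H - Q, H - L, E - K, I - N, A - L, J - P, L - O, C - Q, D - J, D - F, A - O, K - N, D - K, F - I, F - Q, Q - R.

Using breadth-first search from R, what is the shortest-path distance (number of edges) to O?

Level 0: R
Level 1: E, H, I, Q
Level 2: C, D, F, G, J, K, L, M, N, O, P
Level 3: A, B
O first appears at level 2.

2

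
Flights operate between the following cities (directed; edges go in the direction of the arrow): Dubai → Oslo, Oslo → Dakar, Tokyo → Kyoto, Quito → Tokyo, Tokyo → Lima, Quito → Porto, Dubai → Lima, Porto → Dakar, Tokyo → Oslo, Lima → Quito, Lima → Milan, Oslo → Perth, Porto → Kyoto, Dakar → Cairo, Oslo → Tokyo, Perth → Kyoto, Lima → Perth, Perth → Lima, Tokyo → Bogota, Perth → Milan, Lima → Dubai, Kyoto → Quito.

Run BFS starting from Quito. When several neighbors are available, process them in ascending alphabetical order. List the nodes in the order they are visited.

Quito, Porto, Tokyo, Dakar, Kyoto, Bogota, Lima, Oslo, Cairo, Dubai, Milan, Perth

Visit Quito; enqueue Porto, Tokyo → queue [Porto, Tokyo]
Visit Porto; enqueue Dakar, Kyoto → queue [Tokyo, Dakar, Kyoto]
Visit Tokyo; enqueue Bogota, Lima, Oslo → queue [Dakar, Kyoto, Bogota, Lima, Oslo]
Visit Dakar; enqueue Cairo → queue [Kyoto, Bogota, Lima, Oslo, Cairo]
Visit Kyoto → queue [Bogota, Lima, Oslo, Cairo]
Visit Bogota → queue [Lima, Oslo, Cairo]
Visit Lima; enqueue Dubai, Milan, Perth → queue [Oslo, Cairo, Dubai, Milan, Perth]
Visit Oslo → queue [Cairo, Dubai, Milan, Perth]
Visit Cairo → queue [Dubai, Milan, Perth]
Visit Dubai → queue [Milan, Perth]
Visit Milan → queue [Perth]
Visit Perth → queue []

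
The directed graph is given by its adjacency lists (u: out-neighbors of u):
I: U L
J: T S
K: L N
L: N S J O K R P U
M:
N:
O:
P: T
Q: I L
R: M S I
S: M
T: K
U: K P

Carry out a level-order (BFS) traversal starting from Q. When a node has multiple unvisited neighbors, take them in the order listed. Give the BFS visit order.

Visit Q; enqueue I, L → queue [I, L]
Visit I; enqueue U → queue [L, U]
Visit L; enqueue N, S, J, O, K, R, P → queue [U, N, S, J, O, K, R, P]
Visit U → queue [N, S, J, O, K, R, P]
Visit N → queue [S, J, O, K, R, P]
Visit S; enqueue M → queue [J, O, K, R, P, M]
Visit J; enqueue T → queue [O, K, R, P, M, T]
Visit O → queue [K, R, P, M, T]
Visit K → queue [R, P, M, T]
Visit R → queue [P, M, T]
Visit P → queue [M, T]
Visit M → queue [T]
Visit T → queue []

Q → I → L → U → N → S → J → O → K → R → P → M → T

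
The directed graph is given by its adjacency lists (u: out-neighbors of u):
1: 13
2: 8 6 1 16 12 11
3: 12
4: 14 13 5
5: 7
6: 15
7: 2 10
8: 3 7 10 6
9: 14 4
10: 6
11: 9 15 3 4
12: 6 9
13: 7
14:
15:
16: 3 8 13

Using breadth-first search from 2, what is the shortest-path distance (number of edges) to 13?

Level 0: 2
Level 1: 1, 6, 8, 11, 12, 16
Level 2: 3, 4, 7, 9, 10, 13, 15
Level 3: 5, 14
13 first appears at level 2.

2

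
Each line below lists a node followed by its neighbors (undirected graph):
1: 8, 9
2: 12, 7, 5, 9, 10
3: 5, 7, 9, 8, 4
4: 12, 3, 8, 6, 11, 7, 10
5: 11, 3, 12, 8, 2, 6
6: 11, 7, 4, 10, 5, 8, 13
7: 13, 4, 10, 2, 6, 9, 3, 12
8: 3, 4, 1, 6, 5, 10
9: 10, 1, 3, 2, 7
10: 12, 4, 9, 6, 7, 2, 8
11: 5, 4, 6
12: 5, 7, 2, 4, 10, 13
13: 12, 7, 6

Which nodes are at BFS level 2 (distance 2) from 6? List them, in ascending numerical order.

1, 2, 3, 9, 12

Level 0: 6
Level 1: 4, 5, 7, 8, 10, 11, 13
Level 2: 1, 2, 3, 9, 12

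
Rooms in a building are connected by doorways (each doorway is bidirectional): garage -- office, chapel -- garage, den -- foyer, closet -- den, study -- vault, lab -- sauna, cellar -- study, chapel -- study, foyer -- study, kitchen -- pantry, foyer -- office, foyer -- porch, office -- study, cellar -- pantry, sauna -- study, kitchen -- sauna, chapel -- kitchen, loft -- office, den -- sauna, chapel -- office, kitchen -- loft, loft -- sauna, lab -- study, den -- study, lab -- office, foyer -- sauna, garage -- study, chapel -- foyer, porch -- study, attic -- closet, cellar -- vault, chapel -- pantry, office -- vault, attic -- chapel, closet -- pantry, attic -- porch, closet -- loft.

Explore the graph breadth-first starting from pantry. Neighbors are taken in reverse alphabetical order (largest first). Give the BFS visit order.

pantry kitchen closet chapel cellar sauna loft den attic study office garage foyer vault lab porch

Visit pantry; enqueue kitchen, closet, chapel, cellar → queue [kitchen, closet, chapel, cellar]
Visit kitchen; enqueue sauna, loft → queue [closet, chapel, cellar, sauna, loft]
Visit closet; enqueue den, attic → queue [chapel, cellar, sauna, loft, den, attic]
Visit chapel; enqueue study, office, garage, foyer → queue [cellar, sauna, loft, den, attic, study, office, garage, foyer]
Visit cellar; enqueue vault → queue [sauna, loft, den, attic, study, office, garage, foyer, vault]
Visit sauna; enqueue lab → queue [loft, den, attic, study, office, garage, foyer, vault, lab]
Visit loft → queue [den, attic, study, office, garage, foyer, vault, lab]
Visit den → queue [attic, study, office, garage, foyer, vault, lab]
Visit attic; enqueue porch → queue [study, office, garage, foyer, vault, lab, porch]
Visit study → queue [office, garage, foyer, vault, lab, porch]
Visit office → queue [garage, foyer, vault, lab, porch]
Visit garage → queue [foyer, vault, lab, porch]
Visit foyer → queue [vault, lab, porch]
Visit vault → queue [lab, porch]
Visit lab → queue [porch]
Visit porch → queue []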